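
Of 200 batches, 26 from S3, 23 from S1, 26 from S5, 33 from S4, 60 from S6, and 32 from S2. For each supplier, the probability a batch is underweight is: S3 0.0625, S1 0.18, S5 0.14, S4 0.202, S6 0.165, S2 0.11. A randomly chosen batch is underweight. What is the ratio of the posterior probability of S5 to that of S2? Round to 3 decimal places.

1.034

Unnormalized posteriors (prior × likelihood):
  S3: 0.13 × 0.0625 = 0.008125
  S1: 0.115 × 0.18 = 0.0207
  S5: 0.13 × 0.14 = 0.0182
  S4: 0.165 × 0.202 = 0.03333
  S6: 0.3 × 0.165 = 0.0495
  S2: 0.16 × 0.11 = 0.0176
Sum = 0.147455.
The ratio is 0.0182 / 0.0176 (the normalizer cancels) = 1.034.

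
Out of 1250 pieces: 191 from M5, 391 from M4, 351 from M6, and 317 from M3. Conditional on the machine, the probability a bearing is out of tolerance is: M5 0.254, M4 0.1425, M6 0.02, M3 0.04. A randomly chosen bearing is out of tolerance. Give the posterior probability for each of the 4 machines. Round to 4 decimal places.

M5 0.3915, M4 0.4496, M6 0.0566, M3 0.1023

By Bayes' rule, posterior ∝ prior × likelihood:
  M5: 0.1528 × 0.254 = 0.0388112
  M4: 0.3128 × 0.1425 = 0.044574
  M6: 0.2808 × 0.02 = 0.005616
  M3: 0.2536 × 0.04 = 0.010144
Total = 0.0991452.
P(M5 | oversize) = 0.0388112/0.0991452 ≈ 0.3915
P(M4 | oversize) = 0.044574/0.0991452 ≈ 0.4496
P(M6 | oversize) = 0.005616/0.0991452 ≈ 0.0566
P(M3 | oversize) = 0.010144/0.0991452 ≈ 0.1023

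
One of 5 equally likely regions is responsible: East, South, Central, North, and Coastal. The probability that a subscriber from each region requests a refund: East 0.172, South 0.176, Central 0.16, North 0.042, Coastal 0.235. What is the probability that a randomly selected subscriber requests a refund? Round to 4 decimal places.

0.1570

Since the prior is uniform, the posterior is proportional to the likelihood:
  East: 0.172
  South: 0.176
  Central: 0.16
  North: 0.042
  Coastal: 0.235
P(refund) = (1/5) × (0.172 + 0.176 + 0.16 + 0.042 + 0.235) = 0.785/5 ≈ 0.1570.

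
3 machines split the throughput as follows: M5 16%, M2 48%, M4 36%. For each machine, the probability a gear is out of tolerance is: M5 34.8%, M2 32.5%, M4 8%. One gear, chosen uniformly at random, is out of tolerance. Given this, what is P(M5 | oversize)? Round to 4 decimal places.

0.2315

By Bayes' rule, posterior ∝ prior × likelihood:
  M5: 0.16 × 0.348 = 0.05568
  M2: 0.48 × 0.325 = 0.156
  M4: 0.36 × 0.08 = 0.0288
Sum = 0.24048.
P(M5 | evidence) = 0.05568 / 0.24048 ≈ 0.2315.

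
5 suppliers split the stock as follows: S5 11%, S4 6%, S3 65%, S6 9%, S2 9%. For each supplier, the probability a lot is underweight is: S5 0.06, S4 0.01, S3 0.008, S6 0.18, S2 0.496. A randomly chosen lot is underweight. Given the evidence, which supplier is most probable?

Unnormalized posteriors (prior × likelihood):
  S5: 0.11 × 0.06 = 0.0066
  S4: 0.06 × 0.01 = 0.0006
  S3: 0.65 × 0.008 = 0.0052
  S6: 0.09 × 0.18 = 0.0162
  S2: 0.09 × 0.496 = 0.04464
Sum = 0.07324.
Largest term belongs to S2, so S2 is most probable.

S2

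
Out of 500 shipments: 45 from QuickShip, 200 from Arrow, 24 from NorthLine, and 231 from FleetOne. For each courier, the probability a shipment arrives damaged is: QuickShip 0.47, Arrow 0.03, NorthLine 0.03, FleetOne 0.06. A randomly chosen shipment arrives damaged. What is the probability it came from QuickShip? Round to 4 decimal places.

Unnormalized posteriors (prior × likelihood):
  QuickShip: 0.09 × 0.47 = 0.0423
  Arrow: 0.4 × 0.03 = 0.012
  NorthLine: 0.048 × 0.03 = 0.00144
  FleetOne: 0.462 × 0.06 = 0.02772
Normalizing constant = 0.08346.
P(QuickShip | evidence) = 0.0423 / 0.08346 ≈ 0.5068.

0.5068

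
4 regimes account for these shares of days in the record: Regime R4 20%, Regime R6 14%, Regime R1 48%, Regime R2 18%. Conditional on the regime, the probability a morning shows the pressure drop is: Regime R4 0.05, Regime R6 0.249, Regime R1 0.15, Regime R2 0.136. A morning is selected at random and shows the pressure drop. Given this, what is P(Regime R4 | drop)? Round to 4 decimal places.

0.0708

Prior × likelihood for each hypothesis:
  Regime R4: 0.2 × 0.05 = 0.01
  Regime R6: 0.14 × 0.249 = 0.03486
  Regime R1: 0.48 × 0.15 = 0.072
  Regime R2: 0.18 × 0.136 = 0.02448
Normalizing constant = 0.14134.
P(Regime R4 | evidence) = 0.01 / 0.14134 ≈ 0.0708.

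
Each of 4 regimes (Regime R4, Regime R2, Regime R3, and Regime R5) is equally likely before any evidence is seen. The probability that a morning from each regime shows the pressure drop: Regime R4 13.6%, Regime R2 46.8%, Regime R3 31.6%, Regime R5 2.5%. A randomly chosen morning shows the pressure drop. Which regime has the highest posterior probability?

With a uniform prior (1/4 each), posterior ∝ likelihood:
  Regime R4: 0.136
  Regime R2: 0.468
  Regime R3: 0.316
  Regime R5: 0.025
Total = 0.945.
Largest term belongs to Regime R2, so Regime R2 is most probable.

Regime R2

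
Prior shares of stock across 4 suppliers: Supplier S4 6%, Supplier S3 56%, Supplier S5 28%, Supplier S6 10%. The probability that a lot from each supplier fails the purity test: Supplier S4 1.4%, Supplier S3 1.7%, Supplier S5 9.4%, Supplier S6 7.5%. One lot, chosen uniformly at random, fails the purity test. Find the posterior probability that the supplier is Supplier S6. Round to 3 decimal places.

Prior × likelihood for each hypothesis:
  Supplier S4: 0.06 × 0.014 = 0.00084
  Supplier S3: 0.56 × 0.017 = 0.00952
  Supplier S5: 0.28 × 0.094 = 0.02632
  Supplier S6: 0.1 × 0.075 = 0.0075
Total = 0.04418.
P(Supplier S6 | evidence) = 0.0075 / 0.04418 ≈ 0.170.

0.170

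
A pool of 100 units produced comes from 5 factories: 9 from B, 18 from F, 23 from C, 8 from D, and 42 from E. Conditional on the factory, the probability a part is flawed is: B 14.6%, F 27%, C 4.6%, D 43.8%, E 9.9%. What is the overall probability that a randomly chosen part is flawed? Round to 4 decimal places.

Compute prior × likelihood for every hypothesis:
  B: 0.09 × 0.146 = 0.01314
  F: 0.18 × 0.27 = 0.0486
  C: 0.23 × 0.046 = 0.01058
  D: 0.08 × 0.438 = 0.03504
  E: 0.42 × 0.099 = 0.04158
P(flawed) = 0.01314 + 0.0486 + 0.01058 + 0.03504 + 0.04158 = 0.14894 → 0.1489.

0.1489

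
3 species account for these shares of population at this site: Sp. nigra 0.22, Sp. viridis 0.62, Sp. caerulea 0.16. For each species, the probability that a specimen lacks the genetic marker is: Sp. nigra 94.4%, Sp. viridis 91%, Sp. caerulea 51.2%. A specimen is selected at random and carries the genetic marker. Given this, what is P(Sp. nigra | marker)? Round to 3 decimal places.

0.084

Taking complements, P(marker | each) = Sp. nigra 0.056, Sp. viridis 0.09, Sp. caerulea 0.488.
Prior × likelihood for each hypothesis:
  Sp. nigra: 0.22 × 0.056 = 0.01232
  Sp. viridis: 0.62 × 0.09 = 0.0558
  Sp. caerulea: 0.16 × 0.488 = 0.07808
Normalizing constant = 0.1462.
P(Sp. nigra | evidence) = 0.01232 / 0.1462 ≈ 0.084.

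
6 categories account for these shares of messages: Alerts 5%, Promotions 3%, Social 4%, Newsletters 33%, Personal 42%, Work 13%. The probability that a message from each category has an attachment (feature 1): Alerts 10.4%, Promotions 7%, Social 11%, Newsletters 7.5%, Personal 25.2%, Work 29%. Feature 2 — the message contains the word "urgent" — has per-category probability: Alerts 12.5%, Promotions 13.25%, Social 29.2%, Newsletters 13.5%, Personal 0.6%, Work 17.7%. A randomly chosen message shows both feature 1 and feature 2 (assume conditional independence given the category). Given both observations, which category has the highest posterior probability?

Prior × likelihood for each hypothesis:
  Alerts: 0.05 × 0.104 × 0.125 = 0.00065
  Promotions: 0.03 × 0.07 × 0.1325 = 0.00027825
  Social: 0.04 × 0.11 × 0.292 = 0.0012848
  Newsletters: 0.33 × 0.075 × 0.135 = 0.00334125
  Personal: 0.42 × 0.252 × 0.006 = 0.00063504
  Work: 0.13 × 0.29 × 0.177 = 0.0066729
Total = 0.01286224.
Largest term belongs to Work, so Work is most probable.

Work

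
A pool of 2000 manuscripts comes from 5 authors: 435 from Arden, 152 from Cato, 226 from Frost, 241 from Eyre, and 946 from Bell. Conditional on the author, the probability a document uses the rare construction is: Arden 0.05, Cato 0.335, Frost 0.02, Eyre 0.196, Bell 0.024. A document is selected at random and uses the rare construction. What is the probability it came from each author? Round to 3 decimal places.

Arden 0.148, Cato 0.346, Frost 0.031, Eyre 0.321, Bell 0.154

Compute prior × likelihood for every hypothesis:
  Arden: 0.2175 × 0.05 = 0.010875
  Cato: 0.076 × 0.335 = 0.02546
  Frost: 0.113 × 0.02 = 0.00226
  Eyre: 0.1205 × 0.196 = 0.023618
  Bell: 0.473 × 0.024 = 0.011352
Total = 0.073565.
P(Arden | rare-form) = 0.010875/0.073565 ≈ 0.148
P(Cato | rare-form) = 0.02546/0.073565 ≈ 0.346
P(Frost | rare-form) = 0.00226/0.073565 ≈ 0.031
P(Eyre | rare-form) = 0.023618/0.073565 ≈ 0.321
P(Bell | rare-form) = 0.011352/0.073565 ≈ 0.154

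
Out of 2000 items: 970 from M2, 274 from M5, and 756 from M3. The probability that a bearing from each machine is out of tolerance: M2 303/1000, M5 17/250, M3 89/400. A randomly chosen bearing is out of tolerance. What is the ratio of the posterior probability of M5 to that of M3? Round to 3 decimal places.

0.111

Prior × likelihood for each hypothesis:
  M2: 0.485 × 0.303 = 0.146955
  M5: 0.137 × 0.068 = 0.009316
  M3: 0.378 × 0.2225 = 0.084105
Total = 0.240376.
The ratio is 0.009316 / 0.084105 (the normalizer cancels) = 0.111.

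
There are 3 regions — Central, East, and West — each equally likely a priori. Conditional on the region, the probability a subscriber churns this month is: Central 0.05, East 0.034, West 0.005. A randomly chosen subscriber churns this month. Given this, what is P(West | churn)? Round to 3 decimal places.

Since the prior is uniform, the posterior is proportional to the likelihood:
  Central: 0.05
  East: 0.034
  West: 0.005
Total = 0.089.
P(West | evidence) = 0.005 / 0.089 ≈ 0.056.

0.056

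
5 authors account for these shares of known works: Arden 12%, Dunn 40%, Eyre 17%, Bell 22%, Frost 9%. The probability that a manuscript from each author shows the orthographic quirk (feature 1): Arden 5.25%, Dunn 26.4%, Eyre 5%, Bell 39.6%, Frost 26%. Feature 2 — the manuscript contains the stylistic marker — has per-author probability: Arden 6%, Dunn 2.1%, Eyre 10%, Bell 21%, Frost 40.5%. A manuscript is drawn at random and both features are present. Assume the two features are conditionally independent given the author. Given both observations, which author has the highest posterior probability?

Bell

Compute prior × likelihood for every hypothesis:
  Arden: 0.12 × 0.0525 × 0.06 = 0.000378
  Dunn: 0.4 × 0.264 × 0.021 = 0.0022176
  Eyre: 0.17 × 0.05 × 0.1 = 0.00085
  Bell: 0.22 × 0.396 × 0.21 = 0.0182952
  Frost: 0.09 × 0.26 × 0.405 = 0.009477
Total = 0.0312178.
Largest term belongs to Bell, so Bell is most probable.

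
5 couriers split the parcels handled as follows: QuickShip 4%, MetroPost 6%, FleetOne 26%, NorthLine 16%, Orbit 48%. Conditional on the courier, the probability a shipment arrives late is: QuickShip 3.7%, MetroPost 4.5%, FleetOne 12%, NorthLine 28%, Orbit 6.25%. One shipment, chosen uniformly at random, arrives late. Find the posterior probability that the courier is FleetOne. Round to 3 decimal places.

Prior × likelihood for each hypothesis:
  QuickShip: 0.04 × 0.037 = 0.00148
  MetroPost: 0.06 × 0.045 = 0.0027
  FleetOne: 0.26 × 0.12 = 0.0312
  NorthLine: 0.16 × 0.28 = 0.0448
  Orbit: 0.48 × 0.0625 = 0.03
Total = 0.11018.
P(FleetOne | evidence) = 0.0312 / 0.11018 ≈ 0.283.

0.283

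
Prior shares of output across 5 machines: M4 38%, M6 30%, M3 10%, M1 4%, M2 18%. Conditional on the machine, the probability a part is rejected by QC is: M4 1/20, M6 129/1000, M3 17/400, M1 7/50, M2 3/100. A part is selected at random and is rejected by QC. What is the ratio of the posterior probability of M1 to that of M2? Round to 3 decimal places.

1.037

Compute prior × likelihood for every hypothesis:
  M4: 0.38 × 0.05 = 0.019
  M6: 0.3 × 0.129 = 0.0387
  M3: 0.1 × 0.0425 = 0.00425
  M1: 0.04 × 0.14 = 0.0056
  M2: 0.18 × 0.03 = 0.0054
Normalizing constant = 0.07295.
The ratio is 0.0056 / 0.0054 (the normalizer cancels) = 1.037.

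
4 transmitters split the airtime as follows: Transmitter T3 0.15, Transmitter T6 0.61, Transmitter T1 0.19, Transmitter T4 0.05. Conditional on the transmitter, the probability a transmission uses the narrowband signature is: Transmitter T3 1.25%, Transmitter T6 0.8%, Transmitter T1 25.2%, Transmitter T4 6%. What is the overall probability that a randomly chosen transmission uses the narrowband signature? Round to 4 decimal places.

0.0576

By Bayes' rule, posterior ∝ prior × likelihood:
  Transmitter T3: 0.15 × 0.0125 = 0.001875
  Transmitter T6: 0.61 × 0.008 = 0.00488
  Transmitter T1: 0.19 × 0.252 = 0.04788
  Transmitter T4: 0.05 × 0.06 = 0.003
P(narrowband) = 0.001875 + 0.00488 + 0.04788 + 0.003 = 0.057635 → 0.0576.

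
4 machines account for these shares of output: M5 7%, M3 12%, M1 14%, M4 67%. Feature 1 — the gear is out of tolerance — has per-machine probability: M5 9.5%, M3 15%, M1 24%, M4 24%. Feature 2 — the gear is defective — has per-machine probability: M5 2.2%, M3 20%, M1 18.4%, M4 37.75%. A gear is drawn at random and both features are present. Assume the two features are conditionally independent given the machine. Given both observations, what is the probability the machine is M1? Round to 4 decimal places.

Compute prior × likelihood for every hypothesis:
  M5: 0.07 × 0.095 × 0.022 = 0.0001463
  M3: 0.12 × 0.15 × 0.2 = 0.0036
  M1: 0.14 × 0.24 × 0.184 = 0.0061824
  M4: 0.67 × 0.24 × 0.3775 = 0.060702
Normalizing constant = 0.0706307.
P(M1 | evidence) = 0.0061824 / 0.0706307 ≈ 0.0875.

0.0875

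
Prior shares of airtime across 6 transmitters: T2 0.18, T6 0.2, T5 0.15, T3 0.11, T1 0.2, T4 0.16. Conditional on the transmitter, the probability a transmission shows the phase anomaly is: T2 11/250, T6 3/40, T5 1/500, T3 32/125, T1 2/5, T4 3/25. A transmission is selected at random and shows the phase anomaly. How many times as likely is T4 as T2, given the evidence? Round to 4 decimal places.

By Bayes' rule, posterior ∝ prior × likelihood:
  T2: 0.18 × 0.044 = 0.00792
  T6: 0.2 × 0.075 = 0.015
  T5: 0.15 × 0.002 = 0.0003
  T3: 0.11 × 0.256 = 0.02816
  T1: 0.2 × 0.4 = 0.08
  T4: 0.16 × 0.12 = 0.0192
Total = 0.15058.
The ratio is 0.0192 / 0.00792 (the normalizer cancels) = 2.4242.

2.4242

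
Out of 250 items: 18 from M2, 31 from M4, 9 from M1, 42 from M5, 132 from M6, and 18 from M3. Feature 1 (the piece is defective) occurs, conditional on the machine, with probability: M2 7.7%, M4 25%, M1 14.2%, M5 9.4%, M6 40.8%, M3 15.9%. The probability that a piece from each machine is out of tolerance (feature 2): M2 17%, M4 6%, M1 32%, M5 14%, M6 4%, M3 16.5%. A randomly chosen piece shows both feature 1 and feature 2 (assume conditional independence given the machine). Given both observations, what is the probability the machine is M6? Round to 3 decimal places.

0.502

By Bayes' rule, posterior ∝ prior × likelihood:
  M2: 0.072 × 0.077 × 0.17 = 0.00094248
  M4: 0.124 × 0.25 × 0.06 = 0.00186
  M1: 0.036 × 0.142 × 0.32 = 0.00163584
  M5: 0.168 × 0.094 × 0.14 = 0.00221088
  M6: 0.528 × 0.408 × 0.04 = 0.00861696
  M3: 0.072 × 0.159 × 0.165 = 0.00188892
Total = 0.01715508.
P(M6 | evidence) = 0.00861696 / 0.01715508 ≈ 0.502.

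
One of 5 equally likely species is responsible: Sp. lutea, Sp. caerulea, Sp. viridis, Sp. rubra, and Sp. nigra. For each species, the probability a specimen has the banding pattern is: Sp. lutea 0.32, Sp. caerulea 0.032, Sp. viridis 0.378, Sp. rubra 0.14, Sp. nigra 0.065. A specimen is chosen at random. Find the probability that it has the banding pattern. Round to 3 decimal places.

Since the prior is uniform, the posterior is proportional to the likelihood:
  Sp. lutea: 0.32
  Sp. caerulea: 0.032
  Sp. viridis: 0.378
  Sp. rubra: 0.14
  Sp. nigra: 0.065
P(banded) = (1/5) × (0.32 + 0.032 + 0.378 + 0.14 + 0.065) = 0.935/5 ≈ 0.187.

0.187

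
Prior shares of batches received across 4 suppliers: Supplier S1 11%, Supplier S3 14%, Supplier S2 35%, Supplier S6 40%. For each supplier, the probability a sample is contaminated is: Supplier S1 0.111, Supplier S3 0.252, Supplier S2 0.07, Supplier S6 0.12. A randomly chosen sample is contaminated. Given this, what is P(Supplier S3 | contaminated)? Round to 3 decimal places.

Unnormalized posteriors (prior × likelihood):
  Supplier S1: 0.11 × 0.111 = 0.01221
  Supplier S3: 0.14 × 0.252 = 0.03528
  Supplier S2: 0.35 × 0.07 = 0.0245
  Supplier S6: 0.4 × 0.12 = 0.048
Total = 0.11999.
P(Supplier S3 | evidence) = 0.03528 / 0.11999 ≈ 0.294.

0.294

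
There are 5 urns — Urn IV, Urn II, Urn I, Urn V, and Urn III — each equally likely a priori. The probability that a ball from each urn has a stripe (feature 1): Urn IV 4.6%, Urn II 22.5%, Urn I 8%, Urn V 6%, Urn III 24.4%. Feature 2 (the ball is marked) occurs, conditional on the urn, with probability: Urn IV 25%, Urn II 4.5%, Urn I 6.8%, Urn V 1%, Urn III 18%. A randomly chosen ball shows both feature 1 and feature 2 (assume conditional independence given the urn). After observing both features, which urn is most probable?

Since the prior is uniform, the posterior is proportional to the likelihood:
  Urn IV: 0.046 × 0.25 = 0.0115
  Urn II: 0.225 × 0.045 = 0.010125
  Urn I: 0.08 × 0.068 = 0.00544
  Urn V: 0.06 × 0.01 = 0.0006
  Urn III: 0.244 × 0.18 = 0.04392
Sum = 0.071585.
Largest term belongs to Urn III, so Urn III is most probable.

Urn III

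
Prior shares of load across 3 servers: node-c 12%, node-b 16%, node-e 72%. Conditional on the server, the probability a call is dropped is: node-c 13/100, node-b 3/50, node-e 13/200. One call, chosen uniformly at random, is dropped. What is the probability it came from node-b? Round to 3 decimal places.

Prior × likelihood for each hypothesis:
  node-c: 0.12 × 0.13 = 0.0156
  node-b: 0.16 × 0.06 = 0.0096
  node-e: 0.72 × 0.065 = 0.0468
Sum = 0.072.
P(node-b | evidence) = 0.0096 / 0.072 ≈ 0.133.

0.133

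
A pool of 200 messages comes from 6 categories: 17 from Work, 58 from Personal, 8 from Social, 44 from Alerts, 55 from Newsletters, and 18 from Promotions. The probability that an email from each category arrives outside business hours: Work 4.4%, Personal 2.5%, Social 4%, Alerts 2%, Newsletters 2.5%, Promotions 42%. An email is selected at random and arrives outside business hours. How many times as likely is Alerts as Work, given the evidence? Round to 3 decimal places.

Compute prior × likelihood for every hypothesis:
  Work: 0.085 × 0.044 = 0.00374
  Personal: 0.29 × 0.025 = 0.00725
  Social: 0.04 × 0.04 = 0.0016
  Alerts: 0.22 × 0.02 = 0.0044
  Newsletters: 0.275 × 0.025 = 0.006875
  Promotions: 0.09 × 0.42 = 0.0378
Normalizing constant = 0.061665.
The ratio is 0.0044 / 0.00374 (the normalizer cancels) = 1.176.

1.176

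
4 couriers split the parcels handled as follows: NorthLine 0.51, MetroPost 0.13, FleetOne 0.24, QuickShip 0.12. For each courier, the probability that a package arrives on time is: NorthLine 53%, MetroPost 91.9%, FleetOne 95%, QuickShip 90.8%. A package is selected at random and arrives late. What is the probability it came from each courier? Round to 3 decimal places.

NorthLine 0.877, MetroPost 0.039, FleetOne 0.044, QuickShip 0.040

Taking complements, P(late | each) = NorthLine 0.47, MetroPost 0.081, FleetOne 0.05, QuickShip 0.092.
Compute prior × likelihood for every hypothesis:
  NorthLine: 0.51 × 0.47 = 0.2397
  MetroPost: 0.13 × 0.081 = 0.01053
  FleetOne: 0.24 × 0.05 = 0.012
  QuickShip: 0.12 × 0.092 = 0.01104
Total = 0.27327.
P(NorthLine | late) = 0.2397/0.27327 ≈ 0.877
P(MetroPost | late) = 0.01053/0.27327 ≈ 0.039
P(FleetOne | late) = 0.012/0.27327 ≈ 0.044
P(QuickShip | late) = 0.01104/0.27327 ≈ 0.040
(Check: 0.877+0.039+0.044+0.040 = 1.000.)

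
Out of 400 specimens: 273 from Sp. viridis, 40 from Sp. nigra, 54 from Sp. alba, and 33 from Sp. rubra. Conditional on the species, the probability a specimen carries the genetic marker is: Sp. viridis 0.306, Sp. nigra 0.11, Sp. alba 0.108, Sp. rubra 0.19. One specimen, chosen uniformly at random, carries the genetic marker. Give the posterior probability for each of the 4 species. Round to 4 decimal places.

Sp. viridis 0.8350, Sp. nigra 0.0440, Sp. alba 0.0583, Sp. rubra 0.0627

By Bayes' rule, posterior ∝ prior × likelihood:
  Sp. viridis: 0.6825 × 0.306 = 0.208845
  Sp. nigra: 0.1 × 0.11 = 0.011
  Sp. alba: 0.135 × 0.108 = 0.01458
  Sp. rubra: 0.0825 × 0.19 = 0.015675
Total = 0.2501.
P(Sp. viridis | marker) = 0.208845/0.2501 ≈ 0.8350
P(Sp. nigra | marker) = 0.011/0.2501 ≈ 0.0440
P(Sp. alba | marker) = 0.01458/0.2501 ≈ 0.0583
P(Sp. rubra | marker) = 0.015675/0.2501 ≈ 0.0627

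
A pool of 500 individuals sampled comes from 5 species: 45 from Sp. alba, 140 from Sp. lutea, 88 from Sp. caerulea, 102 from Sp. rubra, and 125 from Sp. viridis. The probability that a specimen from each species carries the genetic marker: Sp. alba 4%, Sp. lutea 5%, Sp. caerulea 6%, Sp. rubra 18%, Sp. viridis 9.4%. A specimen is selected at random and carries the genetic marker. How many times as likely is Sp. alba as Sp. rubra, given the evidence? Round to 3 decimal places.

0.098

Prior × likelihood for each hypothesis:
  Sp. alba: 0.09 × 0.04 = 0.0036
  Sp. lutea: 0.28 × 0.05 = 0.014
  Sp. caerulea: 0.176 × 0.06 = 0.01056
  Sp. rubra: 0.204 × 0.18 = 0.03672
  Sp. viridis: 0.25 × 0.094 = 0.0235
Normalizing constant = 0.08838.
The ratio is 0.0036 / 0.03672 (the normalizer cancels) = 0.098.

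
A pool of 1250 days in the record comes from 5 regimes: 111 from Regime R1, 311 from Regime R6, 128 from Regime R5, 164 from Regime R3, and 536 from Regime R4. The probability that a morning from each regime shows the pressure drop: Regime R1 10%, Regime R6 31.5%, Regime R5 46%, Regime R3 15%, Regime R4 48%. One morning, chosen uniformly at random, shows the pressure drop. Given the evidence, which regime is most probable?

Regime R4

By Bayes' rule, posterior ∝ prior × likelihood:
  Regime R1: 0.0888 × 0.1 = 0.00888
  Regime R6: 0.2488 × 0.315 = 0.078372
  Regime R5: 0.1024 × 0.46 = 0.047104
  Regime R3: 0.1312 × 0.15 = 0.01968
  Regime R4: 0.4288 × 0.48 = 0.205824
Sum = 0.35986.
Largest term belongs to Regime R4, so Regime R4 is most probable.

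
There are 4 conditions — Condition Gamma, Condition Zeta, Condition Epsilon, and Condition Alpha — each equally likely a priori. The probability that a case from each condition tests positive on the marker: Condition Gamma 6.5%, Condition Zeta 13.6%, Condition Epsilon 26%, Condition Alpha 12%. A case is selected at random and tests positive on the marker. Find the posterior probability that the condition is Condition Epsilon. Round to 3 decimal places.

0.448

With a uniform prior (1/4 each), posterior ∝ likelihood:
  Condition Gamma: 0.065
  Condition Zeta: 0.136
  Condition Epsilon: 0.26
  Condition Alpha: 0.12
Total = 0.581.
P(Condition Epsilon | evidence) = 0.26 / 0.581 ≈ 0.448.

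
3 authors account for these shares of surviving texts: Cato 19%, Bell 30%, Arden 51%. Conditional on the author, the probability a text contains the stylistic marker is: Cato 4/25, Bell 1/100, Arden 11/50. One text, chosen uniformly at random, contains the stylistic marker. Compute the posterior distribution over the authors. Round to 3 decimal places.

Compute prior × likelihood for every hypothesis:
  Cato: 0.19 × 0.16 = 0.0304
  Bell: 0.3 × 0.01 = 0.003
  Arden: 0.51 × 0.22 = 0.1122
Sum = 0.1456.
P(Cato | marker) = 0.0304/0.1456 ≈ 0.209
P(Bell | marker) = 0.003/0.1456 ≈ 0.021
P(Arden | marker) = 0.1122/0.1456 ≈ 0.771

Cato 0.209, Bell 0.021, Arden 0.771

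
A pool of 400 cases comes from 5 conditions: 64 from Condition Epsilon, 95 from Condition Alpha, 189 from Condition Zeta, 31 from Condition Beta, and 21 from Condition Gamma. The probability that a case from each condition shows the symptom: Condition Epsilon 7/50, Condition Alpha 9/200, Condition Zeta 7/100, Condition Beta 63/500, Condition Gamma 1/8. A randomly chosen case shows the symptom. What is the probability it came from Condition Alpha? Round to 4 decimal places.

0.1296

Prior × likelihood for each hypothesis:
  Condition Epsilon: 0.16 × 0.14 = 0.0224
  Condition Alpha: 0.2375 × 0.045 = 0.0106875
  Condition Zeta: 0.4725 × 0.07 = 0.033075
  Condition Beta: 0.0775 × 0.126 = 0.009765
  Condition Gamma: 0.0525 × 0.125 = 0.0065625
Sum = 0.08249.
P(Condition Alpha | evidence) = 0.0106875 / 0.08249 ≈ 0.1296.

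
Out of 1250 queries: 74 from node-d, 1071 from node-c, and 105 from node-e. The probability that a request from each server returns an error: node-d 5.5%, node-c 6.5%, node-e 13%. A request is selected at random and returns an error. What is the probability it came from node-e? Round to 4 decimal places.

By Bayes' rule, posterior ∝ prior × likelihood:
  node-d: 0.0592 × 0.055 = 0.003256
  node-c: 0.8568 × 0.065 = 0.055692
  node-e: 0.084 × 0.13 = 0.01092
Sum = 0.069868.
P(node-e | evidence) = 0.01092 / 0.069868 ≈ 0.1563.

0.1563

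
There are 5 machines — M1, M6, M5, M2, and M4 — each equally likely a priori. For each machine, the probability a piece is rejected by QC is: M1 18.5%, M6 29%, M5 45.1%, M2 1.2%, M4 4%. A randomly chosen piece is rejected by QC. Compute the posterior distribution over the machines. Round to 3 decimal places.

M1 0.189, M6 0.297, M5 0.461, M2 0.012, M4 0.041

Since the prior is uniform, the posterior is proportional to the likelihood:
  M1: 0.185
  M6: 0.29
  M5: 0.451
  M2: 0.012
  M4: 0.04
Sum = 0.978.
P(M1 | rejected) = 0.185/0.978 ≈ 0.189
P(M6 | rejected) = 0.29/0.978 ≈ 0.297
P(M5 | rejected) = 0.451/0.978 ≈ 0.461
P(M2 | rejected) = 0.012/0.978 ≈ 0.012
P(M4 | rejected) = 0.04/0.978 ≈ 0.041
(Check: 0.189+0.297+0.461+0.012+0.041 = 1.000.)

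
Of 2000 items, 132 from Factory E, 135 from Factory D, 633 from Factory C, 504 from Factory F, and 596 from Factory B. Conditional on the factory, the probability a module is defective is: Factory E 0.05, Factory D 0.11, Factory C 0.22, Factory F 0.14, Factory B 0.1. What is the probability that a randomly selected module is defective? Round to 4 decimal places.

By Bayes' rule, posterior ∝ prior × likelihood:
  Factory E: 0.066 × 0.05 = 0.0033
  Factory D: 0.0675 × 0.11 = 0.007425
  Factory C: 0.3165 × 0.22 = 0.06963
  Factory F: 0.252 × 0.14 = 0.03528
  Factory B: 0.298 × 0.1 = 0.0298
P(defective) = 0.0033 + 0.007425 + 0.06963 + 0.03528 + 0.0298 = 0.145435 → 0.1454.

0.1454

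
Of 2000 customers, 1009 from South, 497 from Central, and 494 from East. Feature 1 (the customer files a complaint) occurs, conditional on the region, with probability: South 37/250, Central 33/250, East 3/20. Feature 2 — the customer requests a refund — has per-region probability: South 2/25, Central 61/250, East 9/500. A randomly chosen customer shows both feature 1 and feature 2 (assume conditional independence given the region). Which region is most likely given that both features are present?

Prior × likelihood for each hypothesis:
  South: 0.5045 × 0.148 × 0.08 = 0.00597328
  Central: 0.2485 × 0.132 × 0.244 = 0.008003688
  East: 0.247 × 0.15 × 0.018 = 0.0006669
Normalizing constant = 0.014643868.
Largest term belongs to Central, so Central is most probable.

Central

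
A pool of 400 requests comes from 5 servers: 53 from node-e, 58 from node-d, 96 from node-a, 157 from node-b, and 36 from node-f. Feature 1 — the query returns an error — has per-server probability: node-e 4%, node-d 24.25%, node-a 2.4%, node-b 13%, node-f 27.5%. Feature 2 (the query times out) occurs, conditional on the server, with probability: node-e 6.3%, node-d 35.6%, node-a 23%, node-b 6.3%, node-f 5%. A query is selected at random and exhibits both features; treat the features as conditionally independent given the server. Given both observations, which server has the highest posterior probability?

node-d

By Bayes' rule, posterior ∝ prior × likelihood:
  node-e: 0.1325 × 0.04 × 0.063 = 0.0003339
  node-d: 0.145 × 0.2425 × 0.356 = 0.01251785
  node-a: 0.24 × 0.024 × 0.23 = 0.0013248
  node-b: 0.3925 × 0.13 × 0.063 = 0.003214575
  node-f: 0.09 × 0.275 × 0.05 = 0.0012375
Sum = 0.018628625.
Largest term belongs to node-d, so node-d is most probable.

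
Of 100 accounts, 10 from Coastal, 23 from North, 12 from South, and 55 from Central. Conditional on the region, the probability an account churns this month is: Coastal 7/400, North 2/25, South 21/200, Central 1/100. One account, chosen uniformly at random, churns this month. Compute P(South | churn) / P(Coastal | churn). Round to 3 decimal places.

7.200

Compute prior × likelihood for every hypothesis:
  Coastal: 0.1 × 0.0175 = 0.00175
  North: 0.23 × 0.08 = 0.0184
  South: 0.12 × 0.105 = 0.0126
  Central: 0.55 × 0.01 = 0.0055
Normalizing constant = 0.03825.
The ratio is 0.0126 / 0.00175 (the normalizer cancels) = 7.200.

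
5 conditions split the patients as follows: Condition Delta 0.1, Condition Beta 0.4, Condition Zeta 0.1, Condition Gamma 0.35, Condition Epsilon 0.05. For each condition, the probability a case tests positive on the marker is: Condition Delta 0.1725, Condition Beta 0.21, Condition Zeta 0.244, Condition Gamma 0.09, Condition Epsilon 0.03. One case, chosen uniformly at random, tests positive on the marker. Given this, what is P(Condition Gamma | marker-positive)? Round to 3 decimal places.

Compute prior × likelihood for every hypothesis:
  Condition Delta: 0.1 × 0.1725 = 0.01725
  Condition Beta: 0.4 × 0.21 = 0.084
  Condition Zeta: 0.1 × 0.244 = 0.0244
  Condition Gamma: 0.35 × 0.09 = 0.0315
  Condition Epsilon: 0.05 × 0.03 = 0.0015
Normalizing constant = 0.15865.
P(Condition Gamma | evidence) = 0.0315 / 0.15865 ≈ 0.199.

0.199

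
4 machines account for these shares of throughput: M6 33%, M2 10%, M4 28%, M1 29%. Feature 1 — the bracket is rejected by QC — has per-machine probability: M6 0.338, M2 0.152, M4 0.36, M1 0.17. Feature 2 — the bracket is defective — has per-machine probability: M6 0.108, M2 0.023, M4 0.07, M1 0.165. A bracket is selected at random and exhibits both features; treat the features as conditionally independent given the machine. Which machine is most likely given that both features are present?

Compute prior × likelihood for every hypothesis:
  M6: 0.33 × 0.338 × 0.108 = 0.01204632
  M2: 0.1 × 0.152 × 0.023 = 0.0003496
  M4: 0.28 × 0.36 × 0.07 = 0.007056
  M1: 0.29 × 0.17 × 0.165 = 0.0081345
Normalizing constant = 0.02758642.
Largest term belongs to M6, so M6 is most probable.

M6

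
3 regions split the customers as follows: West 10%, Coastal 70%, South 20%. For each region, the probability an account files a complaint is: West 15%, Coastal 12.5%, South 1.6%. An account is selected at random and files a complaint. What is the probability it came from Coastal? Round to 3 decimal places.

By Bayes' rule, posterior ∝ prior × likelihood:
  West: 0.1 × 0.15 = 0.015
  Coastal: 0.7 × 0.125 = 0.0875
  South: 0.2 × 0.016 = 0.0032
Normalizing constant = 0.1057.
P(Coastal | evidence) = 0.0875 / 0.1057 ≈ 0.828.

0.828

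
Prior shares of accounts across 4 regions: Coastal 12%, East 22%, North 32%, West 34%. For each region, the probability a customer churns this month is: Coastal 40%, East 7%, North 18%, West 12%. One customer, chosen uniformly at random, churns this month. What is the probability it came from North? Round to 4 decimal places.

0.3560

By Bayes' rule, posterior ∝ prior × likelihood:
  Coastal: 0.12 × 0.4 = 0.048
  East: 0.22 × 0.07 = 0.0154
  North: 0.32 × 0.18 = 0.0576
  West: 0.34 × 0.12 = 0.0408
Total = 0.1618.
P(North | evidence) = 0.0576 / 0.1618 ≈ 0.3560.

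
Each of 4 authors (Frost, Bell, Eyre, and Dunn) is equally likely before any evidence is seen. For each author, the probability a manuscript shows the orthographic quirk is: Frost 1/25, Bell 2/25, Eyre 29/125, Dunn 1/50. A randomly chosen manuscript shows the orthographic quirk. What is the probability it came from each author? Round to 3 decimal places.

Since the prior is uniform, the posterior is proportional to the likelihood:
  Frost: 0.04
  Bell: 0.08
  Eyre: 0.232
  Dunn: 0.02
Sum = 0.372.
P(Frost | quirk) = 0.04/0.372 ≈ 0.108
P(Bell | quirk) = 0.08/0.372 ≈ 0.215
P(Eyre | quirk) = 0.232/0.372 ≈ 0.624
P(Dunn | quirk) = 0.02/0.372 ≈ 0.054
(Check: 0.108+0.215+0.624+0.054 = 1.001.)

Frost 0.108, Bell 0.215, Eyre 0.624, Dunn 0.054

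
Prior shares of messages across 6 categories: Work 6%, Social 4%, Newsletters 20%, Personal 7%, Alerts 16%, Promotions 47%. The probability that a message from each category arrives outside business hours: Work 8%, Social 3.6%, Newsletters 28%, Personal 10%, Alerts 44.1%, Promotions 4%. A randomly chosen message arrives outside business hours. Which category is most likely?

Prior × likelihood for each hypothesis:
  Work: 0.06 × 0.08 = 0.0048
  Social: 0.04 × 0.036 = 0.00144
  Newsletters: 0.2 × 0.28 = 0.056
  Personal: 0.07 × 0.1 = 0.007
  Alerts: 0.16 × 0.441 = 0.07056
  Promotions: 0.47 × 0.04 = 0.0188
Total = 0.1586.
Largest term belongs to Alerts, so Alerts is most probable.

Alerts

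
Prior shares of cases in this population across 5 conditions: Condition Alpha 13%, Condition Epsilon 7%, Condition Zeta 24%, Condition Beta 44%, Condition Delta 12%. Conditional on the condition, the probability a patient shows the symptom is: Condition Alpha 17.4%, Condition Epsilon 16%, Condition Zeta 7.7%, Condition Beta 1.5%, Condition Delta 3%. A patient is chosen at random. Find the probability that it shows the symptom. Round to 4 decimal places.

0.0625

By Bayes' rule, posterior ∝ prior × likelihood:
  Condition Alpha: 0.13 × 0.174 = 0.02262
  Condition Epsilon: 0.07 × 0.16 = 0.0112
  Condition Zeta: 0.24 × 0.077 = 0.01848
  Condition Beta: 0.44 × 0.015 = 0.0066
  Condition Delta: 0.12 × 0.03 = 0.0036
P(symptomatic) = 0.02262 + 0.0112 + 0.01848 + 0.0066 + 0.0036 = 0.0625 → 0.0625.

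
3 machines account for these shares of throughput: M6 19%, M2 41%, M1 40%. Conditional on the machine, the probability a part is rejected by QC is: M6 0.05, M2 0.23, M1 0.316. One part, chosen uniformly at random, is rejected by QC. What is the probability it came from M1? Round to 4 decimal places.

By Bayes' rule, posterior ∝ prior × likelihood:
  M6: 0.19 × 0.05 = 0.0095
  M2: 0.41 × 0.23 = 0.0943
  M1: 0.4 × 0.316 = 0.1264
Normalizing constant = 0.2302.
P(M1 | evidence) = 0.1264 / 0.2302 ≈ 0.5491.

0.5491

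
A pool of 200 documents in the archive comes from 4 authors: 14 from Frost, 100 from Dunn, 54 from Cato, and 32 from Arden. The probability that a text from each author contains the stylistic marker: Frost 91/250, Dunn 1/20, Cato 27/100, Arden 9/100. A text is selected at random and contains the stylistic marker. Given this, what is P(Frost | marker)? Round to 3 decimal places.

0.185

Prior × likelihood for each hypothesis:
  Frost: 0.07 × 0.364 = 0.02548
  Dunn: 0.5 × 0.05 = 0.025
  Cato: 0.27 × 0.27 = 0.0729
  Arden: 0.16 × 0.09 = 0.0144
Sum = 0.13778.
P(Frost | evidence) = 0.02548 / 0.13778 ≈ 0.185.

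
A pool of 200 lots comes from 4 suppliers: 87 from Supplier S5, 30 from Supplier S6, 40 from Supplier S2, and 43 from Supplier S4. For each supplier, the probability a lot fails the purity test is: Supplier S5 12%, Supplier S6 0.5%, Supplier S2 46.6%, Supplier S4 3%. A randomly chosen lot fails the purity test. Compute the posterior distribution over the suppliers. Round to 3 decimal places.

Compute prior × likelihood for every hypothesis:
  Supplier S5: 0.435 × 0.12 = 0.0522
  Supplier S6: 0.15 × 0.005 = 0.00075
  Supplier S2: 0.2 × 0.466 = 0.0932
  Supplier S4: 0.215 × 0.03 = 0.00645
Sum = 0.1526.
P(Supplier S5 | off-spec) = 0.0522/0.1526 ≈ 0.342
P(Supplier S6 | off-spec) = 0.00075/0.1526 ≈ 0.005
P(Supplier S2 | off-spec) = 0.0932/0.1526 ≈ 0.611
P(Supplier S4 | off-spec) = 0.00645/0.1526 ≈ 0.042

Supplier S5 0.342, Supplier S6 0.005, Supplier S2 0.611, Supplier S4 0.042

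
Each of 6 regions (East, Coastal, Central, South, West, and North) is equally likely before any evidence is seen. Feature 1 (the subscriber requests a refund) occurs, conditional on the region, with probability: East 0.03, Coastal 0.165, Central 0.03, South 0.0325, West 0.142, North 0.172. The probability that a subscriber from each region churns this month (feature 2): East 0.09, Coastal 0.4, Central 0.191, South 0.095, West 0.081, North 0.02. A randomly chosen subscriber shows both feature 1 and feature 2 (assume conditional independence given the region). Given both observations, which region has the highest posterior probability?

Coastal

With a uniform prior (1/6 each), posterior ∝ likelihood:
  East: 0.03 × 0.09 = 0.0027
  Coastal: 0.165 × 0.4 = 0.066
  Central: 0.03 × 0.191 = 0.00573
  South: 0.0325 × 0.095 = 0.0030875
  West: 0.142 × 0.081 = 0.011502
  North: 0.172 × 0.02 = 0.00344
Sum = 0.0924595.
Largest term belongs to Coastal, so Coastal is most probable.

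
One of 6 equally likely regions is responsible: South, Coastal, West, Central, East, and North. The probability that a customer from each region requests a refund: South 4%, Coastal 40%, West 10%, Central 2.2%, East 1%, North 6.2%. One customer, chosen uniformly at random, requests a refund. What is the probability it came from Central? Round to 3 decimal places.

Since the prior is uniform, the posterior is proportional to the likelihood:
  South: 0.04
  Coastal: 0.4
  West: 0.1
  Central: 0.022
  East: 0.01
  North: 0.062
Normalizing constant = 0.634.
P(Central | evidence) = 0.022 / 0.634 ≈ 0.035.

0.035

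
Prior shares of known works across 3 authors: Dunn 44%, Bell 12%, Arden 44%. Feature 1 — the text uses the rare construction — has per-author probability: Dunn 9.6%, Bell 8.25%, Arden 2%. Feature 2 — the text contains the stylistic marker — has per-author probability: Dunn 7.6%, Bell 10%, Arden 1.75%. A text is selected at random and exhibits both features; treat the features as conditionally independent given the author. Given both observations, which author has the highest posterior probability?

By Bayes' rule, posterior ∝ prior × likelihood:
  Dunn: 0.44 × 0.096 × 0.076 = 0.00321024
  Bell: 0.12 × 0.0825 × 0.1 = 0.00099
  Arden: 0.44 × 0.02 × 0.0175 = 0.000154
Total = 0.00435424.
Largest term belongs to Dunn, so Dunn is most probable.

Dunn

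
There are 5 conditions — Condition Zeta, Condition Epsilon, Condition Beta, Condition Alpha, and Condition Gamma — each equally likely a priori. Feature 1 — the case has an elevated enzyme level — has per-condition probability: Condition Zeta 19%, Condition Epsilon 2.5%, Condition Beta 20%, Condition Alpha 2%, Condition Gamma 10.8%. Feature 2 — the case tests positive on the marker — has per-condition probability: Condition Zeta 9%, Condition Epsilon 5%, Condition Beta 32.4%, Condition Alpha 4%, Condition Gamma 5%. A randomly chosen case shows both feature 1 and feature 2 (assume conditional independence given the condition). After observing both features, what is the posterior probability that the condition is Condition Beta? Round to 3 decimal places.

0.725

Since the prior is uniform, the posterior is proportional to the likelihood:
  Condition Zeta: 0.19 × 0.09 = 0.0171
  Condition Epsilon: 0.025 × 0.05 = 0.00125
  Condition Beta: 0.2 × 0.324 = 0.0648
  Condition Alpha: 0.02 × 0.04 = 0.0008
  Condition Gamma: 0.108 × 0.05 = 0.0054
Normalizing constant = 0.08935.
P(Condition Beta | evidence) = 0.0648 / 0.08935 ≈ 0.725.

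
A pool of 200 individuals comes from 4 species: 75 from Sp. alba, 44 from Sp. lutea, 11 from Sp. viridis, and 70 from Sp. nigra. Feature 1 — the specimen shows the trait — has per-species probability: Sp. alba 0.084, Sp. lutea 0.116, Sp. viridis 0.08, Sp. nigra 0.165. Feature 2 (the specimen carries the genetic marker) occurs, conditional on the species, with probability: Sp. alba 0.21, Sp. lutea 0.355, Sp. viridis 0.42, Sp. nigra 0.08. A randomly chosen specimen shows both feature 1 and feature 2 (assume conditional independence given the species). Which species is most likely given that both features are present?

Sp. lutea

By Bayes' rule, posterior ∝ prior × likelihood:
  Sp. alba: 0.375 × 0.084 × 0.21 = 0.006615
  Sp. lutea: 0.22 × 0.116 × 0.355 = 0.0090596
  Sp. viridis: 0.055 × 0.08 × 0.42 = 0.001848
  Sp. nigra: 0.35 × 0.165 × 0.08 = 0.00462
Normalizing constant = 0.0221426.
Largest term belongs to Sp. lutea, so Sp. lutea is most probable.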